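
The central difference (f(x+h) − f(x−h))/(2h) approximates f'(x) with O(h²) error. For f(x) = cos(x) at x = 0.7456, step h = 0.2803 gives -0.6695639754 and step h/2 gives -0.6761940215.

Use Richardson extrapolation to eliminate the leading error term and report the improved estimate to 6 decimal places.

With r = 2 the leading error scales as h^2, so the weight is 2^2 = 4.
4×(-0.6761940215) = -2.7047760860; subtract (-0.6695639754) → -2.0352121106
Divide by 2^2 − 1 = 3.
Extrapolated: (-2.0352121106) / 3 = -0.6784040369
Correction |R − A(h/2)| = 2.210e-03; gap |A(h/2) − A(h)| = 6.630e-03.

-0.678404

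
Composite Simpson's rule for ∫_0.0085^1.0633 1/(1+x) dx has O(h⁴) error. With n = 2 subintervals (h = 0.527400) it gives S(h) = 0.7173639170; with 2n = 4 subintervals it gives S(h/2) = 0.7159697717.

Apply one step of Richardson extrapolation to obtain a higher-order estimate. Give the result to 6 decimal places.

0.715877

r = 4, so 2^r = 16.
Top: 16(0.7159697717) − (0.7173639170) = 10.7381524302
Divide by 2^4 − 1 = 15.
R = 10.7381524302/15 = 0.7158768287
Shift from A(h/2): −0.0000929430.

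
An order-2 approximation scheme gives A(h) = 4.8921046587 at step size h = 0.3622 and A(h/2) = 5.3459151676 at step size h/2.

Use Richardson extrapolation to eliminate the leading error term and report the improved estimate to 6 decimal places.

r = 2: numerator weight 4, denominator 3.
2^2 × A(h/2) = 21.3836606704; minus A(h) gives 16.4915560117.
Divide by 2^2 − 1 = 3.
So the Richardson estimate is 5.4971853372.

5.497185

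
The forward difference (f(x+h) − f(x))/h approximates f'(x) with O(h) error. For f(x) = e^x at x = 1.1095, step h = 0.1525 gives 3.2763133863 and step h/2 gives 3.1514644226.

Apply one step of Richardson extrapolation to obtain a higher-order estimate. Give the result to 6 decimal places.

3.026615

Method order is 1; weight 2^1 = 2.
2×3.1514644226 = 6.3029288452; subtract 3.2763133863 → 3.0266154589
Divide by 2^1 − 1 = 1.
(2×3.1514644226 − 3.2763133863)/(2 − 1) = 3.0266154589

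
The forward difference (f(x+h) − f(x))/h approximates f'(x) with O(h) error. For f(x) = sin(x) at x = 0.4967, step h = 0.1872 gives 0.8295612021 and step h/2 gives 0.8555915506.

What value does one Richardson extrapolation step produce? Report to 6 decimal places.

0.881622

Leading term ∝ h^1; use weight 2 = 2^1.
Numerator 2×A(h/2) − A(h) = 2×0.8555915506 − 0.8295612021 = 0.8816218991
R = 0.8816218991/1 = 0.8816218991
Gap between inputs: 2.603e-02; correction applied: +0.0260303485.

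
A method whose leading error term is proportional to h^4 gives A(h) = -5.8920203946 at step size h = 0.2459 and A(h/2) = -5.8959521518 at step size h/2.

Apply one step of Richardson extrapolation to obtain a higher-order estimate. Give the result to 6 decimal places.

-5.896214

r = 4: numerator weight 16, denominator 15.
Numerator 16*A(h/2) − A(h) = 16*(-5.8959521518) − (-5.8920203946) = -88.4432140342
Divide by 2^4 − 1 = 15.
R = (-88.4432140342)/15 = -5.8962142689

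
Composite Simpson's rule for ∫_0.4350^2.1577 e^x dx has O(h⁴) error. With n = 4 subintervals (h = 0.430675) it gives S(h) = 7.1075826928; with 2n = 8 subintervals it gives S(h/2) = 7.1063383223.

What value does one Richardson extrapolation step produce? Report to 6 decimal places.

7.106255

With r = 4 the leading error scales as h^4, so the weight is 2^4 = 16.
2^4 × A(h/2) = 113.7014131568; minus A(h) gives 106.5938304640.
R = 106.5938304640/15 = 7.1062553643
Gap between inputs: 1.244e-03; correction applied: −0.0000829580.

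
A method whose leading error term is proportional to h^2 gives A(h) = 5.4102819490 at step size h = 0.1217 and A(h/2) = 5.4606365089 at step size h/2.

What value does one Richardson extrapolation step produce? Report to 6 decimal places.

r = 2: numerator weight 4, denominator 3.
Numerator 4 × A(h/2) − A(h) = 4 × 5.4606365089 − 5.4102819490 = 16.4322640866
Denominator 4 − 1 = 3.
Result: 5.4774213622

5.477421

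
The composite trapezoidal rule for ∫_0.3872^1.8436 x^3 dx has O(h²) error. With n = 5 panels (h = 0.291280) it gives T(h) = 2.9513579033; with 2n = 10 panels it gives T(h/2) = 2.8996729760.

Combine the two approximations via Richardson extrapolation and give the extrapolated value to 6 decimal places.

Order 2 gives 2^r = 4 and 2^r − 1 = 3.
A(h/2) − A(h) = 2.8996729760 − 2.9513579033 = -0.0516849273
Correction (A(h/2) − A(h))/(4 − 1) = (-0.0516849273)/3 = -0.0172283091
R = 2.8996729760 − 0.0172283091 = 2.8824446669
Shift from A(h/2): −0.0172283091.

2.882445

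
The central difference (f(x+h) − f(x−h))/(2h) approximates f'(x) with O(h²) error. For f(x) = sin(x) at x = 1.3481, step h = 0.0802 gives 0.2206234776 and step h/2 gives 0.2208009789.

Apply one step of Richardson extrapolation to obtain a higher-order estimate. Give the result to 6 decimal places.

0.220860

With r = 2 the leading error scales as h^2, so the weight is 2^2 = 4.
2^2*A(h/2) = 0.8832039156; minus A(h) gives 0.6625804380.
R = 0.6625804380/3 = 0.2208601460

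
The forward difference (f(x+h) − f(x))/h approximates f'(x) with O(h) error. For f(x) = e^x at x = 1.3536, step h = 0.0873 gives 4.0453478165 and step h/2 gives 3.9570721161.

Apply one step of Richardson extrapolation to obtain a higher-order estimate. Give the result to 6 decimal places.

3.868796

Order 1 gives 2^r = 2 and 2^r − 1 = 1.
2^1×A(h/2) = 7.9141442322; minus A(h) gives 3.8687964157.
Divide by 2^1 − 1 = 1.
(2×3.9570721161 − 4.0453478165)/(2 − 1) = 3.8687964157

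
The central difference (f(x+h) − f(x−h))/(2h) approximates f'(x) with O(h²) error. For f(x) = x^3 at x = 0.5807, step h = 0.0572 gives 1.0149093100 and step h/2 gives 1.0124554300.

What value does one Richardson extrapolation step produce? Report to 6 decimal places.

Order 2 gives 2^r = 4 and 2^r − 1 = 3.
2^2×A(h/2) = 4.0498217200; minus A(h) gives 3.0349124100.
Divide by 2^2 − 1 = 3.
R = 3.0349124100/3 = 1.0116374700

1.011637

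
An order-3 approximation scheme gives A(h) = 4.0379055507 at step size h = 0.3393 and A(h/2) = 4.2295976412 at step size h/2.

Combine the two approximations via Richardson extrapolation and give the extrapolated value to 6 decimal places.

With r = 3 the leading error scales as h^3, so the weight is 2^3 = 8.
Difference of the inputs: 4.2295976412 − 4.0379055507 = 0.1916920905
Divide by 2^3 − 1 = 7: 0.1916920905/7 = 0.0273845844
R = A(h/2) + (A(h/2) − A(h))/7 = 4.2295976412 + 0.0273845844 = 4.2569822256
Shift from A(h/2): +0.0273845844.

4.256982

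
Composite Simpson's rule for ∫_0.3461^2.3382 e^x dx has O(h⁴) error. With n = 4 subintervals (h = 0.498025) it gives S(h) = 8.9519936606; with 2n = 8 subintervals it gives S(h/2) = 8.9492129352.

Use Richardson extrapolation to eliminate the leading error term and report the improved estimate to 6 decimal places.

Leading term ∝ h^4; use weight 16 = 2^4.
16·8.9492129352 = 143.1874069632; 143.1874069632 − 8.9519936606 = 134.2354133026
(16·8.9492129352 − 8.9519936606)/(16 − 1) = 8.9490275535

8.949028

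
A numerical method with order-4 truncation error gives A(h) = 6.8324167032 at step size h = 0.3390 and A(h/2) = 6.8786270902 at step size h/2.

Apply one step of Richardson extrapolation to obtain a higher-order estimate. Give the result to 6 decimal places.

6.881708

r = 4, so 2^r = 16.
A(h/2) − A(h) = 6.8786270902 − 6.8324167032 = 0.0462103870
Divide by 2^4 − 1 = 15: 0.0462103870/15 = 0.0030806925
R = 6.8786270902 + 0.0030806925 = 6.8817077827
Gap between inputs: 4.621e-02; correction applied: +0.0030806925.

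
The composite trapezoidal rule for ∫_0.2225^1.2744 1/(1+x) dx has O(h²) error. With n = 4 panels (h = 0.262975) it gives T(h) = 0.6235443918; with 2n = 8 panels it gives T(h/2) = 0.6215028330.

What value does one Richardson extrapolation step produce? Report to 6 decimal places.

The method has order 2: 2^2 = 4.
4*0.6215028330 = 2.4860113320; subtract 0.6235443918 → 1.8624669402
Denominator 4 − 1 = 3.
So the Richardson estimate is 0.6208223134.
Gap between inputs: 2.042e-03; correction applied: −0.0006805196.

0.620822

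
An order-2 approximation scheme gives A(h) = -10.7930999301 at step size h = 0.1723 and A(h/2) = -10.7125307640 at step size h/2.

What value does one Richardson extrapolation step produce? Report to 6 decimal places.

Error is O(h^2); halving h shrinks it by 2^2 = 4.
4 × (-10.7125307640) − (-10.7930999301) = -32.0570231259
Extrapolated: (-32.0570231259) / 3 = -10.6856743753

-10.685674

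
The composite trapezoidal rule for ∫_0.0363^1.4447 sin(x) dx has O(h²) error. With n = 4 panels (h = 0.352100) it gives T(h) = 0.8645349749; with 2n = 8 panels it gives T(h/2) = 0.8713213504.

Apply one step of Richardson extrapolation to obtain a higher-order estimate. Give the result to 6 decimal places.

0.873583

r = 2: numerator weight 4, denominator 3.
4 × 0.8713213504 − 0.8645349749 = 2.6207504267
2.6207504267 ÷ 3 = 0.8735834756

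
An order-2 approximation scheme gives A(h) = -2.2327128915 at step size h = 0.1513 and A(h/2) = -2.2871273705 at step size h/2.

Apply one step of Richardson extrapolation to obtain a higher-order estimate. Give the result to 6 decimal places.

Leading term ∝ h^2; use weight 4 = 2^2.
A(h/2) − A(h) = -2.2871273705 − (-2.2327128915) = -0.0544144790
Divide by 2^2 − 1 = 3: (-0.0544144790)/3 = -0.0181381597
R = A(h/2) + (A(h/2) − A(h))/3 = -2.2871273705 − 0.0181381597 = -2.3052655302
Gap between inputs: 5.441e-02; correction applied: −0.0181381597.

-2.305266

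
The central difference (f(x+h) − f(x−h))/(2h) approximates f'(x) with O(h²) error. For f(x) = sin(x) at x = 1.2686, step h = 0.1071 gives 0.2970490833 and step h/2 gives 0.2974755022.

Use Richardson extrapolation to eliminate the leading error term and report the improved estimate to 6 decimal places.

Order 2 gives 2^r = 4 and 2^r − 1 = 3.
Difference of the inputs: 0.2974755022 − 0.2970490833 = 0.0004264189
Divide by 2^2 − 1 = 3: 0.0004264189/3 = 0.0001421396
R = A(h/2) + (A(h/2) − A(h))/3 = 0.2974755022 + 0.0001421396 = 0.2976176418

0.297618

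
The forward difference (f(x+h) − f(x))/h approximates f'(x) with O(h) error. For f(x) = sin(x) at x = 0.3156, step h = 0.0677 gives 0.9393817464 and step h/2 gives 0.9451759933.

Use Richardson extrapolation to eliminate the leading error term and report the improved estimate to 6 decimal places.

Order 1 gives 2^r = 2 and 2^r − 1 = 1.
Numerator 2*A(h/2) − A(h) = 2*0.9451759933 − 0.9393817464 = 0.9509702402
Extrapolated: 0.9509702402 / 1 = 0.9509702402

0.950970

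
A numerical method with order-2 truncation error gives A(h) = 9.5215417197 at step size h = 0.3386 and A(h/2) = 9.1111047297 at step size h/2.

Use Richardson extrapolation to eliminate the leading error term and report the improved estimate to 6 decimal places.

8.974292

The method has order 2: 2^2 = 4.
Weighted: 36.4444189188 − 9.5215417197 = 26.9228771991
Denominator 4 − 1 = 3.
R = 26.9228771991/3 = 8.9742923997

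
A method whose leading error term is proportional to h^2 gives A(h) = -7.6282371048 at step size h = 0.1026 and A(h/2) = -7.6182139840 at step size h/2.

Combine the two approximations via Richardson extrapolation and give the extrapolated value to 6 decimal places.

Leading term ∝ h^2; use weight 4 = 2^2.
Numerator 4·A(h/2) − A(h) = 4·(-7.6182139840) − (-7.6282371048) = -22.8446188312
Divide by 2^2 − 1 = 3.
So the Richardson estimate is -7.6148729437.
Correction |R − A(h/2)| = 3.341e-03; gap |A(h/2) − A(h)| = 1.002e-02.

-7.614873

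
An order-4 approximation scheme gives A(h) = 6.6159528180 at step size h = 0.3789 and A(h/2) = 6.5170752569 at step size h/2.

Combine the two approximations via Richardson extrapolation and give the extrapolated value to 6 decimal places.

6.510483

Error is O(h^4); halving h shrinks it by 2^4 = 16.
16*6.5170752569 = 104.2732041104; subtract 6.6159528180 → 97.6572512924
Denominator 16 − 1 = 15.
R = 97.6572512924/15 = 6.5104834195
Gap between inputs: 9.888e-02; correction applied: −0.0065918374.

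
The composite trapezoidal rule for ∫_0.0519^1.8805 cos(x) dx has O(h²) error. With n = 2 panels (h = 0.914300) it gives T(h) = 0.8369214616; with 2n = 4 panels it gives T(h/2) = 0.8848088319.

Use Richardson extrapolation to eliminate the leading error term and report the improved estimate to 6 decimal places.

Leading term ∝ h^2; use weight 4 = 2^2.
2^2 × A(h/2) = 3.5392353276; minus A(h) gives 2.7023138660.
(4 × 0.8848088319 − 0.8369214616)/(4 − 1) = 0.9007712887

0.900771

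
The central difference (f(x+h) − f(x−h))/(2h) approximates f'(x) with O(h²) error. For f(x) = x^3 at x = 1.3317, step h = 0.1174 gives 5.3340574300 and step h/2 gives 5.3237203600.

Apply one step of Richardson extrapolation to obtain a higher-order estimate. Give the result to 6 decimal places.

Error is O(h^2); halving h shrinks it by 2^2 = 4.
4*5.3237203600 = 21.2948814400; 21.2948814400 − 5.3340574300 = 15.9608240100
(4*5.3237203600 − 5.3340574300)/(4 − 1) = 5.3202746700
Gap between inputs: 1.034e-02; correction applied: −0.0034456900.

5.320275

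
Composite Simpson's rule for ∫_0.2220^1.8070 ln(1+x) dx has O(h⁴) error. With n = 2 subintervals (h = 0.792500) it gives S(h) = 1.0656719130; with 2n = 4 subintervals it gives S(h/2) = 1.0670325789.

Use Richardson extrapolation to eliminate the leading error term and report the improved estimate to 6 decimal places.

Method order is 4; weight 2^4 = 16.
Weighted: 17.0725212624 − 1.0656719130 = 16.0068493494
Extrapolated: 16.0068493494 / 15 = 1.0671232900
Correction |R − A(h/2)| = 9.071e-05; gap |A(h/2) − A(h)| = 1.361e-03.

1.067123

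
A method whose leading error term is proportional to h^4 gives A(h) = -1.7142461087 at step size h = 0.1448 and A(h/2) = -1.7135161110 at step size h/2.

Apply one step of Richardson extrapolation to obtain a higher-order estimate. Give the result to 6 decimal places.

-1.713467

Leading term ∝ h^4; use weight 16 = 2^4.
Numerator 16*A(h/2) − A(h) = 16*(-1.7135161110) − (-1.7142461087) = -25.7020116673
Divide by 2^4 − 1 = 15.
(16*(-1.7135161110) − (-1.7142461087))/(16 − 1) = -1.7134674445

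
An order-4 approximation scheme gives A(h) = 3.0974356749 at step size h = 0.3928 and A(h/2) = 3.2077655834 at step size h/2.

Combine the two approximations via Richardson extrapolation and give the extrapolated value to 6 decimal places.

3.215121

With r = 4 the leading error scales as h^4, so the weight is 2^4 = 16.
16·3.2077655834 = 51.3242493344; subtract 3.0974356749 → 48.2268136595
Extrapolated: 48.2268136595 / 15 = 3.2151209106
Correction |R − A(h/2)| = 7.355e-03; gap |A(h/2) − A(h)| = 1.103e-01.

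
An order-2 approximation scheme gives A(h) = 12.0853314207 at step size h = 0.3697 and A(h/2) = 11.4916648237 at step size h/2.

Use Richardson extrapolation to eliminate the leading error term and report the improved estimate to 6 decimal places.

11.293776

The method has order 2: 2^2 = 4.
Weighted: 45.9666592948 − 12.0853314207 = 33.8813278741
33.8813278741 ÷ 3 = 11.2937759580
Correction |R − A(h/2)| = 1.979e-01; gap |A(h/2) − A(h)| = 5.937e-01.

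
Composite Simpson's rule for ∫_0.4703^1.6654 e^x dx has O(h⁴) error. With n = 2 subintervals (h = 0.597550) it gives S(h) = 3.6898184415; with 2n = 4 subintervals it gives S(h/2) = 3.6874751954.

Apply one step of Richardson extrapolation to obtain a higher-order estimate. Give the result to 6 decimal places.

3.687319

r = 4, so 2^r = 16.
16 × 3.6874751954 = 58.9996031264; 58.9996031264 − 3.6898184415 = 55.3097846849
R = 55.3097846849/15 = 3.6873189790
Correction |R − A(h/2)| = 1.562e-04; gap |A(h/2) − A(h)| = 2.343e-03.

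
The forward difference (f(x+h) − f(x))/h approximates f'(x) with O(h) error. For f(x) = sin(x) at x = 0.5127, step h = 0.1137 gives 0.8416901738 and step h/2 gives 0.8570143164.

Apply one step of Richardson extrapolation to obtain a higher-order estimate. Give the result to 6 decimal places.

Error is O(h^1); halving h shrinks it by 2^1 = 2.
Weighted: 1.7140286328 − 0.8416901738 = 0.8723384590
Denominator 2 − 1 = 1.
R = 0.8723384590/1 = 0.8723384590
Shift from A(h/2): +0.0153241426.

0.872338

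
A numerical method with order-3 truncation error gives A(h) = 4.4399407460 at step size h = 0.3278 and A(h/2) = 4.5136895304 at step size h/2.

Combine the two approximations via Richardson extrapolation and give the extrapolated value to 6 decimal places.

Leading term ∝ h^3; use weight 8 = 2^3.
Numerator 8×A(h/2) − A(h) = 8×4.5136895304 − 4.4399407460 = 31.6695754972
31.6695754972 ÷ 7 = 4.5242250710
Shift from A(h/2): +0.0105355406.

4.524225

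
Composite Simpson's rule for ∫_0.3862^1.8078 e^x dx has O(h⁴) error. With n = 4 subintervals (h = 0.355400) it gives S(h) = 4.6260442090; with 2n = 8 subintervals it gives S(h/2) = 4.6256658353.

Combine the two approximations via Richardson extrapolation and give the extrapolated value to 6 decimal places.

With r = 4 the leading error scales as h^4, so the weight is 2^4 = 16.
2^4×A(h/2) = 74.0106533648; minus A(h) gives 69.3846091558.
Denominator 16 − 1 = 15.
(16×4.6256658353 − 4.6260442090)/(16 − 1) = 4.6256406104

4.625641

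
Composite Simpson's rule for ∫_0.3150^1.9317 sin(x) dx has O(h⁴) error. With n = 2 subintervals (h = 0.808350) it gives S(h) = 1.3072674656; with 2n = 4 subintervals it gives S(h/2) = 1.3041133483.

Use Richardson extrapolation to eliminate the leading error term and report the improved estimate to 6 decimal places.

1.303903

r = 4: numerator weight 16, denominator 15.
2^4·A(h/2) = 20.8658135728; minus A(h) gives 19.5585461072.
19.5585461072 ÷ 15 = 1.3039030738
Gap between inputs: 3.154e-03; correction applied: −0.0002102745.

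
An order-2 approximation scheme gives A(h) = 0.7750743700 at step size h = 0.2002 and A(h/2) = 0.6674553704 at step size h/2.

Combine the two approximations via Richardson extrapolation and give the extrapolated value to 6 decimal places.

0.631582

Method order is 2; weight 2^2 = 4.
Difference of the inputs: 0.6674553704 − 0.7750743700 = -0.1076189996
Correction (A(h/2) − A(h))/(4 − 1) = (-0.1076189996)/3 = -0.0358729999
R = A(h/2) + (A(h/2) − A(h))/3 = 0.6674553704 − 0.0358729999 = 0.6315823705
Gap between inputs: 1.076e-01; correction applied: −0.0358729999.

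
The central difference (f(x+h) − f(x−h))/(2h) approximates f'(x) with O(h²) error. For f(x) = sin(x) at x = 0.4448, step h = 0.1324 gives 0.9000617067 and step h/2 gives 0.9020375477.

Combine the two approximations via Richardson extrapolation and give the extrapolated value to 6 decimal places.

0.902696

Leading term ∝ h^2; use weight 4 = 2^2.
4·0.9020375477 − 0.9000617067 = 2.7080884841
Extrapolated: 2.7080884841 / 3 = 0.9026961614
Gap between inputs: 1.976e-03; correction applied: +0.0006586137.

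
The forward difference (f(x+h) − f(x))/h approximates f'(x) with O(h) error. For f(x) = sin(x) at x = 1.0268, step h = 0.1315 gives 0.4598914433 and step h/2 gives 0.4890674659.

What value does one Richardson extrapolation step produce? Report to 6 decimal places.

0.518243

r = 1, so 2^r = 2.
2 × 0.4890674659 − 0.4598914433 = 0.5182434885
Divide by 2^1 − 1 = 1.
Extrapolated: 0.5182434885 / 1 = 0.5182434885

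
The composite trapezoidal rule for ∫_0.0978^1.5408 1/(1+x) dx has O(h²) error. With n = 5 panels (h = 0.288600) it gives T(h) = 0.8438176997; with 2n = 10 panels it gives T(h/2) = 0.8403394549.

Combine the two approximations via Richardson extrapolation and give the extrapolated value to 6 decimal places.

0.839180

The method has order 2: 2^2 = 4.
Numerator 4 × A(h/2) − A(h) = 4 × 0.8403394549 − 0.8438176997 = 2.5175401199
Extrapolated: 2.5175401199 / 3 = 0.8391800400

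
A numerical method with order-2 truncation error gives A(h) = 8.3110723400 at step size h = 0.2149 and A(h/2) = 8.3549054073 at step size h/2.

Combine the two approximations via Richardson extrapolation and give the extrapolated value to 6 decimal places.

r = 2, so 2^r = 4.
2^2·A(h/2) = 33.4196216292; minus A(h) gives 25.1085492892.
Divide by 2^2 − 1 = 3.
R = 25.1085492892/3 = 8.3695164297
Correction |R − A(h/2)| = 1.461e-02; gap |A(h/2) − A(h)| = 4.383e-02.

8.369516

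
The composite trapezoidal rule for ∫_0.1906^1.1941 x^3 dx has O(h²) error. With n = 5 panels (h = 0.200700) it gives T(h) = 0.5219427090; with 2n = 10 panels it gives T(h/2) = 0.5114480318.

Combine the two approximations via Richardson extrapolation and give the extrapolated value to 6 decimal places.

Order 2 gives 2^r = 4 and 2^r − 1 = 3.
4·0.5114480318 = 2.0457921272; 2.0457921272 − 0.5219427090 = 1.5238494182
Divide by 2^2 − 1 = 3.
R = 1.5238494182/3 = 0.5079498061
Gap between inputs: 1.049e-02; correction applied: −0.0034982257.

0.507950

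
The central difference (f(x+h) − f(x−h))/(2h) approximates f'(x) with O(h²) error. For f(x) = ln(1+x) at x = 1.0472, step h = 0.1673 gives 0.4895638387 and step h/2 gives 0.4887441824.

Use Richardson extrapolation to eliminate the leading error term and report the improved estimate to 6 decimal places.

Order 2 gives 2^r = 4 and 2^r − 1 = 3.
Top: 4(0.4887441824) − (0.4895638387) = 1.4654128909
R = 1.4654128909/3 = 0.4884709636

0.488471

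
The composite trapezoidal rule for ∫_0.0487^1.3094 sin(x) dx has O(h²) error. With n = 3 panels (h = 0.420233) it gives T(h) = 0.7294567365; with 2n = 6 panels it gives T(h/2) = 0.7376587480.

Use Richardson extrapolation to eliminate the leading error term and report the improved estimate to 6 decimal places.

0.740393

Error is O(h^2); halving h shrinks it by 2^2 = 4.
2^2*A(h/2) = 2.9506349920; minus A(h) gives 2.2211782555.
R = 2.2211782555/3 = 0.7403927518
Gap between inputs: 8.202e-03; correction applied: +0.0027340038.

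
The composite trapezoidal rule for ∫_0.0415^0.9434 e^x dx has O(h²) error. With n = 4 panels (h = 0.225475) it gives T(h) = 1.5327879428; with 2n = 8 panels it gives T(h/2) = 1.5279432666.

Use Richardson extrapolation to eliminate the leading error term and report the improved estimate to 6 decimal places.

1.526328

The method has order 2: 2^2 = 4.
4 × 1.5279432666 = 6.1117730664; subtract 1.5327879428 → 4.5789851236
R = 4.5789851236/3 = 1.5263283745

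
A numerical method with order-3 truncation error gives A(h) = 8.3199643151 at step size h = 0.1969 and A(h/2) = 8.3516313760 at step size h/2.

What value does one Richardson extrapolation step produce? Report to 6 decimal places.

The method has order 3: 2^3 = 8.
2^3 × A(h/2) = 66.8130510080; minus A(h) gives 58.4930866929.
R = 58.4930866929/7 = 8.3561552418
Correction |R − A(h/2)| = 4.524e-03; gap |A(h/2) − A(h)| = 3.167e-02.

8.356155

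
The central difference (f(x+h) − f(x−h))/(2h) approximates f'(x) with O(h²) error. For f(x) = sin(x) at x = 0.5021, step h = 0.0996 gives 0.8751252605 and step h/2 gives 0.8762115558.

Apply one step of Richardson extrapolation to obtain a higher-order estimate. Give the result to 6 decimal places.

r = 2, so 2^r = 4.
2^2×A(h/2) = 3.5048462232; minus A(h) gives 2.6297209627.
R = 2.6297209627/3 = 0.8765736542
Shift from A(h/2): +0.0003620984.

0.876574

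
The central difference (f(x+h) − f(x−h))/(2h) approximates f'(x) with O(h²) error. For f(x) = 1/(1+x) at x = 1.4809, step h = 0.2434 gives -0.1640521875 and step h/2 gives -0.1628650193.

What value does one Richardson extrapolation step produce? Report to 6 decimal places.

-0.162469

Leading term ∝ h^2; use weight 4 = 2^2.
4 × (-0.1628650193) = -0.6514600772; subtract (-0.1640521875) → -0.4874078897
Denominator 4 − 1 = 3.
R = (-0.4874078897)/3 = -0.1624692966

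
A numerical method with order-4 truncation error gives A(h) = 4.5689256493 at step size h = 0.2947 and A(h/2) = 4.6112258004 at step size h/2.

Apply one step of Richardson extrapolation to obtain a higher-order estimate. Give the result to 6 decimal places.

The method has order 4: 2^4 = 16.
16×4.6112258004 = 73.7796128064; subtract 4.5689256493 → 69.2106871571
Denominator 16 − 1 = 15.
Result: 4.6140458105
Shift from A(h/2): +0.0028200101.

4.614046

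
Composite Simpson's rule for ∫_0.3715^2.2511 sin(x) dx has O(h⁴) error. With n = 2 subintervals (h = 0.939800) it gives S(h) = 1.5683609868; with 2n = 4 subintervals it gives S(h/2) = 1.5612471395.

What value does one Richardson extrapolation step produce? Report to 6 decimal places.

1.560773

Leading term ∝ h^4; use weight 16 = 2^4.
2^4 × A(h/2) = 24.9799542320; minus A(h) gives 23.4115932452.
Divide by 2^4 − 1 = 15.
Result: 1.5607728830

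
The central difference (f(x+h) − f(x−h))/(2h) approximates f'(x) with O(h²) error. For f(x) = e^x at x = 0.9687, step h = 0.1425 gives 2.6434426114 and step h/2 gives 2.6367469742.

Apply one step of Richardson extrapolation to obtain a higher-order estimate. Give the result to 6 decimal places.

Error is O(h^2); halving h shrinks it by 2^2 = 4.
4·2.6367469742 = 10.5469878968; subtract 2.6434426114 → 7.9035452854
Divide by 2^2 − 1 = 3.
Extrapolated: 7.9035452854 / 3 = 2.6345150951

2.634515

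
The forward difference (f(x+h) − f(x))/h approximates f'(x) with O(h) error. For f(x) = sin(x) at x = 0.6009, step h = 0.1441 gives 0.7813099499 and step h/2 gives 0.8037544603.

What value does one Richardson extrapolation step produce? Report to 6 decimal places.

0.826199

Error is O(h^1); halving h shrinks it by 2^1 = 2.
Numerator 2 × A(h/2) − A(h) = 2 × 0.8037544603 − 0.7813099499 = 0.8261989707
Denominator 2 − 1 = 1.
(2 × 0.8037544603 − 0.7813099499)/(2 − 1) = 0.8261989707
Gap between inputs: 2.244e-02; correction applied: +0.0224445104.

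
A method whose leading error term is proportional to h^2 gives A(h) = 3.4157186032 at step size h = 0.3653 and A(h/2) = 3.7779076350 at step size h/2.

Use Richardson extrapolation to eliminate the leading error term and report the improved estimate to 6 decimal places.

3.898637

Order 2 gives 2^r = 4 and 2^r − 1 = 3.
4×3.7779076350 − 3.4157186032 = 11.6959119368
Divide by 2^2 − 1 = 3.
Result: 3.8986373123
Shift from A(h/2): +0.1207296773.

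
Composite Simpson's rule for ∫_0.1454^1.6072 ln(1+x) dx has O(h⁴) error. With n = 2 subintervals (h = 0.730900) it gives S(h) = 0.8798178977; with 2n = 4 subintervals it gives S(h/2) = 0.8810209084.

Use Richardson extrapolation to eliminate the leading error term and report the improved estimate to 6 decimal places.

0.881101

The method has order 4: 2^4 = 16.
Weighted: 14.0963345344 − 0.8798178977 = 13.2165166367
(16×0.8810209084 − 0.8798178977)/(16 − 1) = 0.8811011091
Correction |R − A(h/2)| = 8.020e-05; gap |A(h/2) − A(h)| = 1.203e-03.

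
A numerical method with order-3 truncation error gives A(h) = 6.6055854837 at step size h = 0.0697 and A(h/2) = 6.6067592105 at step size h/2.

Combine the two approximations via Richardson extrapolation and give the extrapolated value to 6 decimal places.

6.606927

r = 3: numerator weight 8, denominator 7.
Numerator 8 × A(h/2) − A(h) = 8 × 6.6067592105 − 6.6055854837 = 46.2484882003
Divide by 2^3 − 1 = 7.
46.2484882003 ÷ 7 = 6.6069268858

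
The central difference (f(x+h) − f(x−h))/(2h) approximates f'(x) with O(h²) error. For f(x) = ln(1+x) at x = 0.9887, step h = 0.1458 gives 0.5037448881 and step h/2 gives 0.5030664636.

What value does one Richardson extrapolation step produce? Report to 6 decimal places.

Leading term ∝ h^2; use weight 4 = 2^2.
Difference of the inputs: 0.5030664636 − 0.5037448881 = -0.0006784245
Divide by 2^2 − 1 = 3: (-0.0006784245)/3 = -0.0002261415
R = 0.5030664636 − 0.0002261415 = 0.5028403221

0.502840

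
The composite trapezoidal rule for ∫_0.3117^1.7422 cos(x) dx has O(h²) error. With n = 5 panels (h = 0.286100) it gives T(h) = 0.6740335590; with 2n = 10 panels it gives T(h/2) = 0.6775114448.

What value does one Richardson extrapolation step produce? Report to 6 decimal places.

Leading term ∝ h^2; use weight 4 = 2^2.
4·0.6775114448 − 0.6740335590 = 2.0360122202
2.0360122202 ÷ 3 = 0.6786707401
Gap between inputs: 3.478e-03; correction applied: +0.0011592953.

0.678671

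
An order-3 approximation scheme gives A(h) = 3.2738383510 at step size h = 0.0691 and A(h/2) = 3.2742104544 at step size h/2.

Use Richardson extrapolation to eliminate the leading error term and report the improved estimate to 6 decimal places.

r = 3, so 2^r = 8.
Numerator 8×A(h/2) − A(h) = 8×3.2742104544 − 3.2738383510 = 22.9198452842
Divide by 2^3 − 1 = 7.
(8×3.2742104544 − 3.2738383510)/(8 − 1) = 3.2742636120

3.274264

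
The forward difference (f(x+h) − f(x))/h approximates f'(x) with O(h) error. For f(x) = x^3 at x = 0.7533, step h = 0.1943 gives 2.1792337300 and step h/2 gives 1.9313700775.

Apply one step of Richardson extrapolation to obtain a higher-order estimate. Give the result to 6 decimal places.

Order 1 gives 2^r = 2 and 2^r − 1 = 1.
Top: 2(1.9313700775) − (2.1792337300) = 1.6835064250
Divide by 2^1 − 1 = 1.
So the Richardson estimate is 1.6835064250.
Shift from A(h/2): −0.2478636525.

1.683506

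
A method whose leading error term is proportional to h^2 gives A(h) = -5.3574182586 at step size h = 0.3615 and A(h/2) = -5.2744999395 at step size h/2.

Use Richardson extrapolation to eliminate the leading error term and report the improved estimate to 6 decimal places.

-5.246860

Leading term ∝ h^2; use weight 4 = 2^2.
2^2·A(h/2) = -21.0979997580; minus A(h) gives -15.7405814994.
Extrapolated: (-15.7405814994) / 3 = -5.2468604998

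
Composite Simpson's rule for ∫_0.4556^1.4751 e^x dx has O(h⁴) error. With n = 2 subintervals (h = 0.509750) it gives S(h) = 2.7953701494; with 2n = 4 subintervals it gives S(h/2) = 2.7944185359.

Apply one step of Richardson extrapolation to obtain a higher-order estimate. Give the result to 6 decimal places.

With r = 4 the leading error scales as h^4, so the weight is 2^4 = 16.
Weighted: 44.7106965744 − 2.7953701494 = 41.9153264250
Denominator 16 − 1 = 15.
R = 41.9153264250/15 = 2.7943550950
Correction |R − A(h/2)| = 6.344e-05; gap |A(h/2) − A(h)| = 9.516e-04.

2.794355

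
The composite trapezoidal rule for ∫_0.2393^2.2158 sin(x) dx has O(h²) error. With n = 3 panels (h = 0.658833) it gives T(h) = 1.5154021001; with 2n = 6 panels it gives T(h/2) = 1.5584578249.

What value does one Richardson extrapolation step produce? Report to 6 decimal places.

Error is O(h^2); halving h shrinks it by 2^2 = 4.
2^2*A(h/2) = 6.2338312996; minus A(h) gives 4.7184291995.
Divide by 2^2 − 1 = 3.
Result: 1.5728097332
Shift from A(h/2): +0.0143519083.

1.572810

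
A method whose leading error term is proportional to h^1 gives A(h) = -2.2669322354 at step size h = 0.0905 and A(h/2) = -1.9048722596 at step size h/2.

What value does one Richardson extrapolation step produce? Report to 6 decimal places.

-1.542812

Order 1 gives 2^r = 2 and 2^r − 1 = 1.
Numerator 2*A(h/2) − A(h) = 2*(-1.9048722596) − (-2.2669322354) = -1.5428122838
Extrapolated: (-1.5428122838) / 1 = -1.5428122838
Correction |R − A(h/2)| = 3.621e-01; gap |A(h/2) − A(h)| = 3.621e-01.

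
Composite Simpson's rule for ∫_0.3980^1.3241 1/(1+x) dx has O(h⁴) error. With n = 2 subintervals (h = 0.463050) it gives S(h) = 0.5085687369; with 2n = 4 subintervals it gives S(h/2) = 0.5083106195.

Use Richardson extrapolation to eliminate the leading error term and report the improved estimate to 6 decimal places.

Order 4 gives 2^r = 16 and 2^r − 1 = 15.
16*0.5083106195 = 8.1329699120; 8.1329699120 − 0.5085687369 = 7.6244011751
R = 7.6244011751/15 = 0.5082934117

0.508293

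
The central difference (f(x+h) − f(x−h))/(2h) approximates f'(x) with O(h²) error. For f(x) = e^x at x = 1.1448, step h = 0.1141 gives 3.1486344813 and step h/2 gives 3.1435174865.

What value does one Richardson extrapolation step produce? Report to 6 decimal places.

r = 2, so 2^r = 4.
4×3.1435174865 = 12.5740699460; subtract 3.1486344813 → 9.4254354647
Denominator 4 − 1 = 3.
Result: 3.1418118216

3.141812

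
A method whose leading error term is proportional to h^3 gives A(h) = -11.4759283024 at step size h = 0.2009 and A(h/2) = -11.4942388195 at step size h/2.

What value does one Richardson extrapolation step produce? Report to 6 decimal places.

r = 3: numerator weight 8, denominator 7.
Top: 8(-11.4942388195) − (-11.4759283024) = -80.4779822536
Denominator 8 − 1 = 7.
(-80.4779822536) ÷ 7 = -11.4968546077

-11.496855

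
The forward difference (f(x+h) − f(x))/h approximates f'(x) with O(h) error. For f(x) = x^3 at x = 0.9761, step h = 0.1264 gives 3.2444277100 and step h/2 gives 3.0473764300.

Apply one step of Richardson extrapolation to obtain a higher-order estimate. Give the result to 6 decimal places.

2.850325

Error is O(h^1); halving h shrinks it by 2^1 = 2.
2·3.0473764300 − 3.2444277100 = 2.8503251500
Extrapolated: 2.8503251500 / 1 = 2.8503251500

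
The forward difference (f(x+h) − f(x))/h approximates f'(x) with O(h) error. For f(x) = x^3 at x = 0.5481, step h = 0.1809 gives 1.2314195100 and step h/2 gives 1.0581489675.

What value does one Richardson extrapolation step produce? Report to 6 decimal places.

Error is O(h^1); halving h shrinks it by 2^1 = 2.
A(h/2) − A(h) = 1.0581489675 − 1.2314195100 = -0.1732705425
Correction (A(h/2) − A(h))/(2 − 1) = (-0.1732705425)/1 = -0.1732705425
R = 1.0581489675 − 0.1732705425 = 0.8848784250
Correction |R − A(h/2)| = 1.733e-01; gap |A(h/2) − A(h)| = 1.733e-01.

0.884878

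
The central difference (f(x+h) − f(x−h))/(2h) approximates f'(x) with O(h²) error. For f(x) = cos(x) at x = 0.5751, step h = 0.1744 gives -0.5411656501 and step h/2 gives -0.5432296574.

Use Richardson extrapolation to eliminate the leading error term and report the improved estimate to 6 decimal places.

r = 2, so 2^r = 4.
Numerator 4 × A(h/2) − A(h) = 4 × (-0.5432296574) − (-0.5411656501) = -1.6317529795
(4 × (-0.5432296574) − (-0.5411656501))/(4 − 1) = -0.5439176598
Gap between inputs: 2.064e-03; correction applied: −0.0006880024.

-0.543918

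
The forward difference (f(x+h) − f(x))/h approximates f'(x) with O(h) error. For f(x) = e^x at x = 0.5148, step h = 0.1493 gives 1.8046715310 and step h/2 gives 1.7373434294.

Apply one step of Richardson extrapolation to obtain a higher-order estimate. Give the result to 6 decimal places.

1.670015

r = 1, so 2^r = 2.
Numerator 2*A(h/2) − A(h) = 2*1.7373434294 − 1.8046715310 = 1.6700153278
Denominator 2 − 1 = 1.
R = 1.6700153278/1 = 1.6700153278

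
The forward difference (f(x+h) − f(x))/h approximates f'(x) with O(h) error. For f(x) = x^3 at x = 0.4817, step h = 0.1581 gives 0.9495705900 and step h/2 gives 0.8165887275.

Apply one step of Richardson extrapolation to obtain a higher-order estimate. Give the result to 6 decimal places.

r = 1, so 2^r = 2.
Difference of the inputs: 0.8165887275 − 0.9495705900 = -0.1329818625
Divide by 2^1 − 1 = 1: (-0.1329818625)/1 = -0.1329818625
R = 0.8165887275 − 0.1329818625 = 0.6836068650

0.683607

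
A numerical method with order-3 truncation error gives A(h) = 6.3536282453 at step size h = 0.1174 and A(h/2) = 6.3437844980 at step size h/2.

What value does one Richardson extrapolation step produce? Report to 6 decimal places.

6.342378

The method has order 3: 2^3 = 8.
Weighted: 50.7502759840 − 6.3536282453 = 44.3966477387
44.3966477387 ÷ 7 = 6.3423782484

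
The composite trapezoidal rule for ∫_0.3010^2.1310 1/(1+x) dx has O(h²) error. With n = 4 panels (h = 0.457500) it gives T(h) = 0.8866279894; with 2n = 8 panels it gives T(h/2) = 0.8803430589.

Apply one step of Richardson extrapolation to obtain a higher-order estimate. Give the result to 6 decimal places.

0.878248

Order 2 gives 2^r = 4 and 2^r − 1 = 3.
Numerator 4 × A(h/2) − A(h) = 4 × 0.8803430589 − 0.8866279894 = 2.6347442462
R = 2.6347442462/3 = 0.8782480821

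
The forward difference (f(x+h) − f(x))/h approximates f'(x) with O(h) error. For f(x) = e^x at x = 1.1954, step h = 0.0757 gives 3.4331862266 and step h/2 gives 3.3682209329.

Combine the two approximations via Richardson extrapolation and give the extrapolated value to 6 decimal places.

3.303256

Leading term ∝ h^1; use weight 2 = 2^1.
2^1*A(h/2) = 6.7364418658; minus A(h) gives 3.3032556392.
Extrapolated: 3.3032556392 / 1 = 3.3032556392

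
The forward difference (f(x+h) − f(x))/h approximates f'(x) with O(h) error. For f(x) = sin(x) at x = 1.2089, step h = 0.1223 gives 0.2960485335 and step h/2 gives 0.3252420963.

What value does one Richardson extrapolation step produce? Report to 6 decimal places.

The method has order 1: 2^1 = 2.
2·0.3252420963 = 0.6504841926; 0.6504841926 − 0.2960485335 = 0.3544356591
Divide by 2^1 − 1 = 1.
0.3544356591 ÷ 1 = 0.3544356591

0.354436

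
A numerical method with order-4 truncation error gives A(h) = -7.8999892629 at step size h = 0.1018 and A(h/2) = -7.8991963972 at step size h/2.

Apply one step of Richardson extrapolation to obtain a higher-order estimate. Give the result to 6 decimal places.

-7.899144

Leading term ∝ h^4; use weight 16 = 2^4.
16×(-7.8991963972) − (-7.8999892629) = -118.4871530923
(-118.4871530923) ÷ 15 = -7.8991435395
Correction |R − A(h/2)| = 5.286e-05; gap |A(h/2) − A(h)| = 7.929e-04.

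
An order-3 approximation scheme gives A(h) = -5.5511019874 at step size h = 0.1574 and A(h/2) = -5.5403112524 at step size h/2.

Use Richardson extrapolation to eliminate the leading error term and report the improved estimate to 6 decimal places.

-5.538770

Leading term ∝ h^3; use weight 8 = 2^3.
Numerator 8·A(h/2) − A(h) = 8·(-5.5403112524) − (-5.5511019874) = -38.7713880318
Divide by 2^3 − 1 = 7.
Result: -5.5387697188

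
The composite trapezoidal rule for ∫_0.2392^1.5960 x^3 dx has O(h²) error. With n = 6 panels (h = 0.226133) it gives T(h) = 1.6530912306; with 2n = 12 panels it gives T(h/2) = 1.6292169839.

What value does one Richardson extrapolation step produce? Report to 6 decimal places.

r = 2, so 2^r = 4.
Top: 4(1.6292169839) − (1.6530912306) = 4.8637767050
Denominator 4 − 1 = 3.
Extrapolated: 4.8637767050 / 3 = 1.6212589017
Shift from A(h/2): −0.0079580822.

1.621259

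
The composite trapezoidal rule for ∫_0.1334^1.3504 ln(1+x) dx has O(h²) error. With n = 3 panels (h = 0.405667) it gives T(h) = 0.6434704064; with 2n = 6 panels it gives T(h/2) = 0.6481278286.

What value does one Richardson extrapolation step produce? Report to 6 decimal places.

Error is O(h^2); halving h shrinks it by 2^2 = 4.
Numerator 4 × A(h/2) − A(h) = 4 × 0.6481278286 − 0.6434704064 = 1.9490409080
1.9490409080 ÷ 3 = 0.6496803027

0.649680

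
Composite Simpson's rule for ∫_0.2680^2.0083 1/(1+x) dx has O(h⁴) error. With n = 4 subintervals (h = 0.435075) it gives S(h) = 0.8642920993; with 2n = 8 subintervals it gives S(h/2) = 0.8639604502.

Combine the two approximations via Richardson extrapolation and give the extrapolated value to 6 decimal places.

0.863938

With r = 4 the leading error scales as h^4, so the weight is 2^4 = 16.
Difference of the inputs: 0.8639604502 − 0.8642920993 = -0.0003316491
Divide by 2^4 − 1 = 15: (-0.0003316491)/15 = -0.0000221099
R = A(h/2) + (A(h/2) − A(h))/15 = 0.8639604502 − 0.0000221099 = 0.8639383403
Shift from A(h/2): −0.0000221099.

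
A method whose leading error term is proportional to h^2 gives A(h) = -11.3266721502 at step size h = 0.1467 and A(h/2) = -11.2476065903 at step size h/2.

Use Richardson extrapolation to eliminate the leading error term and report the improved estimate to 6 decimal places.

-11.221251

Error is O(h^2); halving h shrinks it by 2^2 = 4.
4·(-11.2476065903) = -44.9904263612; (-44.9904263612) − (-11.3266721502) = -33.6637542110
Divide by 2^2 − 1 = 3.
Extrapolated: (-33.6637542110) / 3 = -11.2212514037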